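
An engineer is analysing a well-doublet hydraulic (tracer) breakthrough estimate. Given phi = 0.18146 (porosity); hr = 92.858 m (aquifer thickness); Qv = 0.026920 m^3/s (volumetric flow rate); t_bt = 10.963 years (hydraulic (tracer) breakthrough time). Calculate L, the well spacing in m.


L = sqrt(t_bt*365.25*86400*3*Qv / (pi*hr*phi))
L = sqrt(10.963*365.25*86400*3*0.026920 / (pi*92.858*0.18146))
L = 726.51 m


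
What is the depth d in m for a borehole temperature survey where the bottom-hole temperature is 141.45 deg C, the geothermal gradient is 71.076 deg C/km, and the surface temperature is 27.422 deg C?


d = (T_d - T_surf) / grad * 1000
d = (141.45 - 27.422) / 71.076 * 1000
d = 1604.3 m


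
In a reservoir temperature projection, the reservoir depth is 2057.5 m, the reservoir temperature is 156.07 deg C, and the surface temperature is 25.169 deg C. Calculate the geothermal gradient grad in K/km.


grad = (T_res - T_surf) / d * 1000
grad = (156.07 - 25.169) / 2057.5 * 1000
grad = 63.62139 deg C/km
Convert: 63.62139 deg C/km * 1.0 = 63.621 K/km
grad = 63.621 K/km


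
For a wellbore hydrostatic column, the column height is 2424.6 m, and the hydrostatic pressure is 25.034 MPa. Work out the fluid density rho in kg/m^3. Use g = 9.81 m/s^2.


rho = P * 1e6 / (g * h)
rho = 25.034 * 1e6 / (9.81 * 2424.6)
rho = 1052.5 kg/m^3


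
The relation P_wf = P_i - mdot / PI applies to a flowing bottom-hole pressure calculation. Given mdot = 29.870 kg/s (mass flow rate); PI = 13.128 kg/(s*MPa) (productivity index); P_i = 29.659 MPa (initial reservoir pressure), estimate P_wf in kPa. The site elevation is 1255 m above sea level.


P_wf = P_i - mdot / PI
P_wf = 29.659 - 29.870 / 13.128
P_wf = 27.38371 MPa
Convert: 27.38371 MPa * 1000.0 = 27384 kPa
P_wf = 27384 kPa


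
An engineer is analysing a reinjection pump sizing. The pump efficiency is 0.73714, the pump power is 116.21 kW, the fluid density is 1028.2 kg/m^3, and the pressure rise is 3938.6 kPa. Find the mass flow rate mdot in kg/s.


mdot = P_pump * rho * eta / dP
mdot = 116.21 * 1028.2 * 0.73714 / 3938.6
mdot = 22.363 kg/s


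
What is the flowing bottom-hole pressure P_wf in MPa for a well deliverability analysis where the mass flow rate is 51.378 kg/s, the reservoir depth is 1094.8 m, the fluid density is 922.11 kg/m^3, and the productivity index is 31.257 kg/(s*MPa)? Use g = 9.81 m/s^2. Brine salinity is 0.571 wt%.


Step 1: P_i = rho*g*h/1e6 = 922.11*9.81*1094.8/1e6 = 9.903450 MPa
Step 2: P_wf = P_i - mdot/PI = 9.903450 - 51.378/31.257 = 8.2597 MPa
P_wf = 8.2597 MPa


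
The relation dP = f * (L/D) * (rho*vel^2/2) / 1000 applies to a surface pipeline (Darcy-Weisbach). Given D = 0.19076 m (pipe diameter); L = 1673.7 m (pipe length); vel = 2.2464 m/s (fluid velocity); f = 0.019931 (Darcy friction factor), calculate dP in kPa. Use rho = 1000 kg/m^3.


dP = f * (L/D) * (rho*vel^2/2) / 1000
dP = 0.019931 * (1673.7/0.19076) * (1000*2.2464^2/2) / 1000
dP = 441.23 kPa


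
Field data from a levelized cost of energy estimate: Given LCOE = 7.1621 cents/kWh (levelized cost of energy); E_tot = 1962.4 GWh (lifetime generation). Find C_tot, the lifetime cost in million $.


C_tot = LCOE / 100 * E_tot
C_tot = 7.1621 / 100 * 1962.4
C_tot = 140.55 million $


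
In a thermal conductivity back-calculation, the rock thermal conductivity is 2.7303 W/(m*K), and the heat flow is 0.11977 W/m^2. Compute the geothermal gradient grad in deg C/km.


grad = q / k * 1000
grad = 0.11977 / 2.7303 * 1000
grad = 43.867 deg C/km


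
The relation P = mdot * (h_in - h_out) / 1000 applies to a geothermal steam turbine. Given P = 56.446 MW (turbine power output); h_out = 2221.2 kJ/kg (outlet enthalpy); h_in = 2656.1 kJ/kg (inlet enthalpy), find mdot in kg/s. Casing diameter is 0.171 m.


mdot = P * 1000 / (h_in - h_out)
mdot = 56.446 * 1000 / (2656.1 - 2221.2)
mdot = 129.79 kg/s


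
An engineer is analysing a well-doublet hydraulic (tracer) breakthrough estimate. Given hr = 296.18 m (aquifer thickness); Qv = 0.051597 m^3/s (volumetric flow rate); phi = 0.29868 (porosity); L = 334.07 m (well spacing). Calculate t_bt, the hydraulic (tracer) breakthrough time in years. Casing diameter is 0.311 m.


t_bt = pi * hr * phi * L^2 / (3 * Qv) / (365.25*86400)
t_bt = pi * 296.18 * 0.29868 * 334.07^2 / (3 * 0.051597) / (365.25*86400)
t_bt = 6.3495 years


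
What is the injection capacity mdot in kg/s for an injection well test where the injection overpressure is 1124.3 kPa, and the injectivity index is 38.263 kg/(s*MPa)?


mdot = II * dP / 1000
mdot = 38.263 * 1124.3 / 1000
mdot = 43.019 kg/s


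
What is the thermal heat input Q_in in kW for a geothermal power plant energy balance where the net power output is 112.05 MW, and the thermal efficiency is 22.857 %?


Q_in = W_net / (eta / 100)
Q_in = 112.05 / (22.857 / 100)
Q_in = 490.2218 MW
Convert: 490.2218 MW * 1000.0 = 4.9022e+05 kW
Q_in = 4.9022e+05 kW


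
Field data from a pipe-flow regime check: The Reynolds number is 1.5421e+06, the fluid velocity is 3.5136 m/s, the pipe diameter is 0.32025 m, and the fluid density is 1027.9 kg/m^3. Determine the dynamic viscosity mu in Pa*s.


mu = rho * vel * D / Re
mu = 1027.9 * 3.5136 * 0.32025 / 1.5421e+06
mu = 0.00075003 Pa*s


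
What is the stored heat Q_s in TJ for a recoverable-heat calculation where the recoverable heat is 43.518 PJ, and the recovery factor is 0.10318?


Q_s = Q_rec / RF
Q_s = 43.518 / 0.10318
Q_s = 421.7678 PJ
Convert: 421.7678 PJ * 1000.0 = 4.2177e+05 TJ
Q_s = 4.2177e+05 TJ


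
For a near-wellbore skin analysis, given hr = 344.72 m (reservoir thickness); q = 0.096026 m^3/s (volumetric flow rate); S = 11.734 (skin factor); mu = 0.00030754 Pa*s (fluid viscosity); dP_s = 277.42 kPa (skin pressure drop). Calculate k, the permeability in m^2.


k = S*q*mu / (2*pi*dP_s*1000*hr)
k = 11.734*0.096026*0.00030754 / (2*pi*277.42*1000*344.72)
k = 5.7670e-13 m^2


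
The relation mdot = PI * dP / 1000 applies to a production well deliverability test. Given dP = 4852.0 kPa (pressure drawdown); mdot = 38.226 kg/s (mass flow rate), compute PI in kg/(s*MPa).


PI = mdot * 1000 / dP
PI = 38.226 * 1000 / 4852.0
PI = 7.8784 kg/(s*MPa)


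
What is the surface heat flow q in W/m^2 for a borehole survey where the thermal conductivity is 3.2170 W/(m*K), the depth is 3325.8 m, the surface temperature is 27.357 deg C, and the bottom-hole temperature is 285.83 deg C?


Step 1: grad = (T_d - T_surf)/d * 1000 = (285.83 - 27.357)/3325.8 * 1000 = 77.71754 deg C/km
Step 2: q = k * grad / 1000 = 3.217 * 77.71754 / 1000 = 0.25002 W/m^2
q = 0.25002 W/m^2


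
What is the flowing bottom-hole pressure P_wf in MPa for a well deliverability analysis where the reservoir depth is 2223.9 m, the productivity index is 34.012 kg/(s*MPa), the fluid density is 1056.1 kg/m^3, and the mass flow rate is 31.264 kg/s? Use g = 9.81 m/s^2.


Step 1: P_i = rho*g*h/1e6 = 1056.1*9.81*2223.9/1e6 = 23.04036 MPa
Step 2: P_wf = P_i - mdot/PI = 23.04036 - 31.264/34.012 = 22.121 MPa
P_wf = 22.121 MPa


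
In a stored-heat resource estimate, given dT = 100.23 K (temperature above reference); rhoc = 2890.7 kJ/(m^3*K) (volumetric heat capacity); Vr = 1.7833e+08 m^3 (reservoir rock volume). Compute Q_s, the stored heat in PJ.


Q_s = Vr * rhoc * dT / 1e12
Q_s = 1.7833e+08 * 2890.7 * 100.23 / 1e12
Q_s = 51.668 PJ


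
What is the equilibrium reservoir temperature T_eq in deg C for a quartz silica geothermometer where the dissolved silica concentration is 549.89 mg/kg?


T_eq = 1309 / (5.19 - log10(SiO2)) - 273.15
T_eq = 1309 / (5.19 - log10(549.89)) - 273.15
T_eq = 261.20 deg C


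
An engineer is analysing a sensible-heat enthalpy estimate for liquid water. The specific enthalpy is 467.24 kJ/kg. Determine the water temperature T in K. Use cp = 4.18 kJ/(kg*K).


T = h / cp
T = 467.24 / 4.18
T = 111.7799 deg C
Convert to K: 111.7799 + 273.15 = 384.93 K
T = 384.93 K


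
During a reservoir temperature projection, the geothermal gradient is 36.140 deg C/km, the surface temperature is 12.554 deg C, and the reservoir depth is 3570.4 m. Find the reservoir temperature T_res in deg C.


T_res = T_surf + grad * d / 1000
T_res = 12.554 + 36.140 * 3570.4 / 1000
T_res = 141.59 deg C


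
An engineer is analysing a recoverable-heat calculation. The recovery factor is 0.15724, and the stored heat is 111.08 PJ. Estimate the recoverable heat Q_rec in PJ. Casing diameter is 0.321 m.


Q_rec = Q_s * RF
Q_rec = 111.08 * 0.15724
Q_rec = 17.466 PJ


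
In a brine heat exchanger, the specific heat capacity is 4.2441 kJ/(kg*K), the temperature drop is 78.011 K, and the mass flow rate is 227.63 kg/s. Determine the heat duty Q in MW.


Q = mdot * cp * dT / 1000
Q = 227.63 * 4.2441 * 78.011 / 1000
Q = 75.365 MW


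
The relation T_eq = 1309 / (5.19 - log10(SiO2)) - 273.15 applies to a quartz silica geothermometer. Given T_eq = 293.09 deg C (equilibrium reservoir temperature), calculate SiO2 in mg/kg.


SiO2 = 10^(5.19 - 1309/(T_eq + 273.15))
SiO2 = 10^(5.19 - 1309/(293.09 + 273.15))
SiO2 = 755.54 mg/kg


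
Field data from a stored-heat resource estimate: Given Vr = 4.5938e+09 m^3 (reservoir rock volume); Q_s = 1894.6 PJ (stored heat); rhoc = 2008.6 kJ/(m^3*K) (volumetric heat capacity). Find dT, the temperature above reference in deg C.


dT = Q_s * 1e12 / (Vr * rhoc)
dT = 1894.6 * 1e12 / (4.5938e+09 * 2008.6)
dT = 205.3298 K
Convert (temperature difference, 1 K = 1 deg C): 205.3298 K = 205.3298 deg C
dT = 205.33 deg C


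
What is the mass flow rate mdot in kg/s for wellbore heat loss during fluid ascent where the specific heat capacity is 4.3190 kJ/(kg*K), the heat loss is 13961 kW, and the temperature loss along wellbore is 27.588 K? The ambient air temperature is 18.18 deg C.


mdot = Q_loss / (cp * dT)
mdot = 13961 / (4.3190 * 27.588)
mdot = 117.17 kg/s


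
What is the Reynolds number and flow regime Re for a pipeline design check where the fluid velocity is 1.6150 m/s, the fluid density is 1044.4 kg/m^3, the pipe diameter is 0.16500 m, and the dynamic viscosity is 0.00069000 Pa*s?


Step 1: Re = rho*vel*D/mu = 1044.4*1.615*0.165/0.00069 = 4.0334e+05
Step 2: Re = 4.0334e+05 > 4000, so flow is turbulent.
Re = 4.0334e+05 (turbulent)


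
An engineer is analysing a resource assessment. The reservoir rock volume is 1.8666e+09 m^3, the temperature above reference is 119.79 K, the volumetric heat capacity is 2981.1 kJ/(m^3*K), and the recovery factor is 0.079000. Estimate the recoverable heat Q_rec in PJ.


Step 1: Q_s = Vr*rhoc*dT/1e12 = 1.8666e+09*2981.1*119.79/1e12 = 666.5740 PJ
Step 2: Q_rec = Q_s * RF = 666.5740 * 0.079 = 52.659 PJ
Q_rec = 52.659 PJ


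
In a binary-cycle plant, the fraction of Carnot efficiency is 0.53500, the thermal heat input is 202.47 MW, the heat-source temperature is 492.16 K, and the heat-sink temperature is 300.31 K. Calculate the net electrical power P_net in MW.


Step 1: eta = (1 - Tc/Th)*f = (1 - 300.31/492.16)*0.535 = 0.2085496
Step 2: P_net = eta * Q_in = 0.2085496 * 202.47 = 42.225 MW
P_net = 42.225 MW


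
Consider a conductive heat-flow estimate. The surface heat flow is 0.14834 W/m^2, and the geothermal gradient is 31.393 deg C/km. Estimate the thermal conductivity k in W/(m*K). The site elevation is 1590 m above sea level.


k = q * 1000 / grad
k = 0.14834 * 1000 / 31.393
k = 4.7253 W/(m*K)


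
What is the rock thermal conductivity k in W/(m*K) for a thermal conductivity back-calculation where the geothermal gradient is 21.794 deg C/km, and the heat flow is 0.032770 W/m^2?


k = q / (grad / 1000)
k = 0.032770 / (21.794 / 1000)
k = 1.5036 W/(m*K)


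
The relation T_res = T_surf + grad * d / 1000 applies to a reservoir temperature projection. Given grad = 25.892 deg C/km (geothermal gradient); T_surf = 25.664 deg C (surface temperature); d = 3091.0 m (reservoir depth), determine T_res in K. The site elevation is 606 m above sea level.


T_res = T_surf + grad * d / 1000
T_res = 25.664 + 25.892 * 3091.0 / 1000
T_res = 105.6962 deg C
Convert to K: 105.6962 + 273.15 = 378.85 K
T_res = 378.85 K


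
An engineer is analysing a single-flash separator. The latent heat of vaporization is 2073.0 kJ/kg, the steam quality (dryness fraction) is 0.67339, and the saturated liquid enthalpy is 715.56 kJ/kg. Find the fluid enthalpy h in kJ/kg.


h = hf + x * hfg
h = 715.56 + 0.67339 * 2073.0
h = 2111.5 kJ/kg


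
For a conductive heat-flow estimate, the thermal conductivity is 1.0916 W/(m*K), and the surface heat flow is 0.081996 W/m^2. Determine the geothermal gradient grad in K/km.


grad = q * 1000 / k
grad = 0.081996 * 1000 / 1.0916
grad = 75.11543 deg C/km
Convert: 75.11543 deg C/km * 1.0 = 75.115 K/km
grad = 75.115 K/km


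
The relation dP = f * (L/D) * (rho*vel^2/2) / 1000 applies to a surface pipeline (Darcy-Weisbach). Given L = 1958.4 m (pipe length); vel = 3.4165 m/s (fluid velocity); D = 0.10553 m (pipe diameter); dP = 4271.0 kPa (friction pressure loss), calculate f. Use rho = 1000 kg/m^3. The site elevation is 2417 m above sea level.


f = dP*1000 / ((L/D)*(rho*vel^2/2))
f = 4271.0*1000 / ((1958.4/0.10553)*(1000*3.4165^2/2))
f = 0.039434


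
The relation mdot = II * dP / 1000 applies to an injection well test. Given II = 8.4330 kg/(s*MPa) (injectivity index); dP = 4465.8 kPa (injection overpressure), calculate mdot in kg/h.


mdot = II * dP / 1000
mdot = 8.4330 * 4465.8 / 1000
mdot = 37.66009 kg/s
Convert: 37.66009 kg/s * 3600.0 = 1.3558e+05 kg/h
mdot = 1.3558e+05 kg/h


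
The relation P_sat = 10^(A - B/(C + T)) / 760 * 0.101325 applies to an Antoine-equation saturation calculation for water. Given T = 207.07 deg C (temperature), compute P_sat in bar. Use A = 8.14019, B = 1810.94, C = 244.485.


P_sat = 10^(A - B/(C + T)) / 760 * 0.101325
P_sat = 10^(8.14019 - 1810.94/(244.485 + 207.07)) / 760 * 0.101325
P_sat = 1.797381 MPa
Convert: 1.797381 MPa * 10.0 = 17.974 bar
P_sat = 17.974 bar


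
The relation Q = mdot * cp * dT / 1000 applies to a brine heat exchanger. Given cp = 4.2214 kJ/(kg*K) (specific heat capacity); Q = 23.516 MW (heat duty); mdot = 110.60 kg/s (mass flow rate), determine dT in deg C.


dT = Q * 1000 / (mdot * cp)
dT = 23.516 * 1000 / (110.60 * 4.2214)
dT = 50.36767 K
Convert (temperature difference, 1 K = 1 deg C): 50.36767 K = 50.36767 deg C
dT = 50.368 deg C


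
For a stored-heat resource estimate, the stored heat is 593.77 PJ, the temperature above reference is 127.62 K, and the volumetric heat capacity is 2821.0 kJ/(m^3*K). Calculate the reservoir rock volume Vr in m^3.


Vr = Q_s * 1e12 / (rhoc * dT)
Vr = 593.77 * 1e12 / (2821.0 * 127.62)
Vr = 1.6493e+09 m^3


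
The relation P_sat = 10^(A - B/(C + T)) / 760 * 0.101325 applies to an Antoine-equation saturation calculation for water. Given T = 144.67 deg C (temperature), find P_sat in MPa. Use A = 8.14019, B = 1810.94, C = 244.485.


P_sat = 10^(A - B/(C + T)) / 760 * 0.101325
P_sat = 10^(8.14019 - 1810.94/(244.485 + 144.67)) / 760 * 0.101325
P_sat = 0.40886 MPa


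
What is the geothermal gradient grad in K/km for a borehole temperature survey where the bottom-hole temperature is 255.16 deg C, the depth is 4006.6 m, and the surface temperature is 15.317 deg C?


grad = (T_d - T_surf) / d * 1000
grad = (255.16 - 15.317) / 4006.6 * 1000
grad = 59.86198 deg C/km
Convert: 59.86198 deg C/km * 1.0 = 59.862 K/km
grad = 59.862 K/km


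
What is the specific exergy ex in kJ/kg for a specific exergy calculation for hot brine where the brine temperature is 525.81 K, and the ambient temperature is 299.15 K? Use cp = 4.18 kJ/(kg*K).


ex = cp * ((T_b - T_0) - T_0 * ln(T_b/T_0))
ex = 4.18 * ((525.81 - 299.15) - 299.15 * ln(525.81/299.15))
ex = 242.19 kJ/kg


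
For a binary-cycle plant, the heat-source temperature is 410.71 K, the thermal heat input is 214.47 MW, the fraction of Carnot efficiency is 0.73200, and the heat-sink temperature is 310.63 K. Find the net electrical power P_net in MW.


Step 1: eta = (1 - Tc/Th)*f = (1 - 310.63/410.71)*0.732 = 0.1783705
Step 2: P_net = eta * Q_in = 0.1783705 * 214.47 = 38.255 MW
P_net = 38.255 MW


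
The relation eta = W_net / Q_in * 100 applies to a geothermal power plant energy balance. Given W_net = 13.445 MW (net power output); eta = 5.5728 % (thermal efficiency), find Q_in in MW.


Q_in = W_net / (eta / 100)
Q_in = 13.445 / (5.5728 / 100)
Q_in = 241.26 MW


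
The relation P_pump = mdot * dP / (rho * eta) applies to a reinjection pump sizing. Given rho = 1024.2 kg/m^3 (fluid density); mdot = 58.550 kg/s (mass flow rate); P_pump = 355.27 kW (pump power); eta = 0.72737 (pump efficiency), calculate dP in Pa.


dP = P_pump * rho * eta / mdot
dP = 355.27 * 1024.2 * 0.72737 / 58.550
dP = 4520.347 kPa
Convert: 4520.347 kPa * 1000.0 = 4.5203e+06 Pa
dP = 4.5203e+06 Pa


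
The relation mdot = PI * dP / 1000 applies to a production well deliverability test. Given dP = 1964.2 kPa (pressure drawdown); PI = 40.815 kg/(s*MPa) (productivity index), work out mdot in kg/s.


mdot = PI * dP / 1000
mdot = 40.815 * 1964.2 / 1000
mdot = 80.169 kg/s


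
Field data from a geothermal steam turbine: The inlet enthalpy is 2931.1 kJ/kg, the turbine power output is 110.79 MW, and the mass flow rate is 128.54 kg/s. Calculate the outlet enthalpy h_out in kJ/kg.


h_out = h_in - P * 1000 / mdot
h_out = 2931.1 - 110.79 * 1000 / 128.54
h_out = 2069.2 kJ/kg


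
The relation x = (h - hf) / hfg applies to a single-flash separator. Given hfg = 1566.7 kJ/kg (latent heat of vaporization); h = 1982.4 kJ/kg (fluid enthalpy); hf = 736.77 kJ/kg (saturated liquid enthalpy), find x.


x = (h - hf) / hfg
x = (1982.4 - 736.77) / 1566.7
x = 0.79507


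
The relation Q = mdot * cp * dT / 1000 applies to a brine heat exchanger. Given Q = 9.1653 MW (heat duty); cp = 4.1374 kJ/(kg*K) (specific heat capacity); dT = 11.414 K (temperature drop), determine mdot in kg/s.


mdot = Q * 1000 / (cp * dT)
mdot = 9.1653 * 1000 / (4.1374 * 11.414)
mdot = 194.08 kg/s


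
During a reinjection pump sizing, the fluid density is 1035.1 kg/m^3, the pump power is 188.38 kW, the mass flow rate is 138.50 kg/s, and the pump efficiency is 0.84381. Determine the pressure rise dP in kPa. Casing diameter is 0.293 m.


dP = P_pump * rho * eta / mdot
dP = 188.38 * 1035.1 * 0.84381 / 138.50
dP = 1188.0 kPa


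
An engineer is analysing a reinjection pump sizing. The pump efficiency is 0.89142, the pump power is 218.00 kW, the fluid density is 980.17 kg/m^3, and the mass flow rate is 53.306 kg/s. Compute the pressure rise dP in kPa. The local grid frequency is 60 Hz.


dP = P_pump * rho * eta / mdot
dP = 218.00 * 980.17 * 0.89142 / 53.306
dP = 3573.3 kPa


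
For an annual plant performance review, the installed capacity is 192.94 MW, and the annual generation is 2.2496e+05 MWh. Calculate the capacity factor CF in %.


CF = E_a / (cap * 8760) * 100
CF = 2.2496e+05 / (192.94 * 8760) * 100
CF = 13.310 %


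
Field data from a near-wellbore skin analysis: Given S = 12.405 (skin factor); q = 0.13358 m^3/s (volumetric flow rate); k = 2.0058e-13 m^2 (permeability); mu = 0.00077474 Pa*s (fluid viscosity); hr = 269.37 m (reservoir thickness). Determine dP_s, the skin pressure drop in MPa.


dP_s = S * q * mu / (2*pi*k*hr) / 1000
dP_s = 12.405 * 0.13358 * 0.00077474 / (2*pi*2.0058e-13*269.37) / 1000
dP_s = 3781.616 kPa
Convert: 3781.616 kPa * 0.001 = 3.7816 MPa
dP_s = 3.7816 MPa


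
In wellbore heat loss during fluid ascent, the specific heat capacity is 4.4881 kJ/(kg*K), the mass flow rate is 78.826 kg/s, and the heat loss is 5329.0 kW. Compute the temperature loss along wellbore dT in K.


dT = Q_loss / (mdot * cp)
dT = 5329.0 / (78.826 * 4.4881)
dT = 15.063 K


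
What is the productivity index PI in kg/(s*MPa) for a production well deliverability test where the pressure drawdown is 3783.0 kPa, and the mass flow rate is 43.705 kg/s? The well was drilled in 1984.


PI = mdot * 1000 / dP
PI = 43.705 * 1000 / 3783.0
PI = 11.553 kg/(s*MPa)


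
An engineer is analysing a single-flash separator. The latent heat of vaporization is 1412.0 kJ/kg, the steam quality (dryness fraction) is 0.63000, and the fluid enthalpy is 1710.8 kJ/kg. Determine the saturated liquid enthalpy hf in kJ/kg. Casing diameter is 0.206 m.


hf = h - x * hfg
hf = 1710.8 - 0.63000 * 1412.0
hf = 821.24 kJ/kg


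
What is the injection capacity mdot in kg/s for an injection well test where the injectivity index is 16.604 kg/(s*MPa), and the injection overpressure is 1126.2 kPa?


mdot = II * dP / 1000
mdot = 16.604 * 1126.2 / 1000
mdot = 18.699 kg/s


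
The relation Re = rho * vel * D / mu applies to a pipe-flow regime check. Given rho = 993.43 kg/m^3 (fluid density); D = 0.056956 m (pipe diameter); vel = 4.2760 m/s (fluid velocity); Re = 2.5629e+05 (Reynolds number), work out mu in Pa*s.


mu = rho * vel * D / Re
mu = 993.43 * 4.2760 * 0.056956 / 2.5629e+05
mu = 0.00094402 Pa*s


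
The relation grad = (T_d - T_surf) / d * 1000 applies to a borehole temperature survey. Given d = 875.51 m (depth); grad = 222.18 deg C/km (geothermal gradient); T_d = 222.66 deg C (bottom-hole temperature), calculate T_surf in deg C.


T_surf = T_d - grad * d / 1000
T_surf = 222.66 - 222.18 * 875.51 / 1000
T_surf = 28.139 deg C


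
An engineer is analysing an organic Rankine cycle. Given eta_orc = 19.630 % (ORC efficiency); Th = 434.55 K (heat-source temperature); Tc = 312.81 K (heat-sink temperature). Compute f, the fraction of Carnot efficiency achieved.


f = (eta_orc/100) / (1 - Tc/Th)
f = (19.630/100) / (1 - 312.81/434.55)
f = 0.70069


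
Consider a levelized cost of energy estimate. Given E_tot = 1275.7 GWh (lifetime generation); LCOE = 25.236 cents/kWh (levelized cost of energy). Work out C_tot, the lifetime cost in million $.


C_tot = LCOE / 100 * E_tot
C_tot = 25.236 / 100 * 1275.7
C_tot = 321.94 million $


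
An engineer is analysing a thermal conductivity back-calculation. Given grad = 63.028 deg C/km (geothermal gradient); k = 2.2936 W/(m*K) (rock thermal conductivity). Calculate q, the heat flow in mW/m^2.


q = k * grad / 1000
q = 2.2936 * 63.028 / 1000
q = 0.1445610 W/m^2
Convert: 0.1445610 W/m^2 * 1000.0 = 144.56 mW/m^2
q = 144.56 mW/m^2


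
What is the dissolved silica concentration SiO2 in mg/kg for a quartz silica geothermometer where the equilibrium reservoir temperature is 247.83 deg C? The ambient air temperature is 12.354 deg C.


SiO2 = 10^(5.19 - 1309/(T_eq + 273.15))
SiO2 = 10^(5.19 - 1309/(247.83 + 273.15))
SiO2 = 475.80 mg/kg


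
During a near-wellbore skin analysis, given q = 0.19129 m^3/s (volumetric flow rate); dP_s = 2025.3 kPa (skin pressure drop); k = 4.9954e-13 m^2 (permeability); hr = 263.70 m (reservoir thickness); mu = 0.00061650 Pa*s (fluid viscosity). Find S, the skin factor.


S = dP_s * 1000 * 2*pi*k*hr / (q*mu)
S = 2025.3 * 1000 * 2*pi*4.9954e-13*263.70 / (0.19129*0.00061650)
S = 14.214


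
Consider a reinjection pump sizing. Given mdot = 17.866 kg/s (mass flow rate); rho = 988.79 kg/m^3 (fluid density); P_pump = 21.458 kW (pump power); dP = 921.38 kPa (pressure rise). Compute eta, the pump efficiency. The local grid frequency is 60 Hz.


eta = mdot * dP / (rho * P_pump)
eta = 17.866 * 921.38 / (988.79 * 21.458)
eta = 0.77584


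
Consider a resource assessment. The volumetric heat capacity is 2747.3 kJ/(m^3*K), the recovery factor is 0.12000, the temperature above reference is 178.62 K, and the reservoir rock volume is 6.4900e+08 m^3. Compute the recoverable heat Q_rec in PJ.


Step 1: Q_s = Vr*rhoc*dT/1e12 = 6.4900e+08*2747.3*178.62/1e12 = 318.4790 PJ
Step 2: Q_rec = Q_s * RF = 318.4790 * 0.12 = 38.217 PJ
Q_rec = 38.217 PJ


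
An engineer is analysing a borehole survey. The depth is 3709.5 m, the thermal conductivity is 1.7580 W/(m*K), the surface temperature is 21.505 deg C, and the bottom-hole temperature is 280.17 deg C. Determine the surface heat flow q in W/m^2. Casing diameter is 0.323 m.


Step 1: grad = (T_d - T_surf)/d * 1000 = (280.17 - 21.505)/3709.5 * 1000 = 69.73042 deg C/km
Step 2: q = k * grad / 1000 = 1.758 * 69.73042 / 1000 = 0.12259 W/m^2
q = 0.12259 W/m^2


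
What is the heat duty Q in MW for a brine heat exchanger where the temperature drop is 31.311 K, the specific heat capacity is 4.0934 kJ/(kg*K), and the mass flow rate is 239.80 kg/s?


Q = mdot * cp * dT / 1000
Q = 239.80 * 4.0934 * 31.311 / 1000
Q = 30.735 MW


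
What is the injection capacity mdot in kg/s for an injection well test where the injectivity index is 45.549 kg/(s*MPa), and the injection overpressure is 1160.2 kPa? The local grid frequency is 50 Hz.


mdot = II * dP / 1000
mdot = 45.549 * 1160.2 / 1000
mdot = 52.846 kg/s


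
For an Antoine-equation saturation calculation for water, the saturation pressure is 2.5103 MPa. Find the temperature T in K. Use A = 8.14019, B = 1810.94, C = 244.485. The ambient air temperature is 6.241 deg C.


T = B / (A - log10(P_sat * 760 / 0.101325)) - C
T = 1810.94 / (8.14019 - log10(2.5103 * 760 / 0.101325)) - 244.485
T = 224.0190 deg C
Convert to K: 224.0190 + 273.15 = 497.17 K
T = 497.17 K


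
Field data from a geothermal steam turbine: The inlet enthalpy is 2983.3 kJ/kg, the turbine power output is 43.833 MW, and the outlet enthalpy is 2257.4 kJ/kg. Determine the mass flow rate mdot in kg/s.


mdot = P * 1000 / (h_in - h_out)
mdot = 43.833 * 1000 / (2983.3 - 2257.4)
mdot = 60.384 kg/s


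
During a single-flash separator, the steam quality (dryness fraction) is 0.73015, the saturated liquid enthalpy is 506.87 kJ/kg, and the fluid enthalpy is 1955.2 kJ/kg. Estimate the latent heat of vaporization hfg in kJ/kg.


hfg = (h - hf) / x
hfg = (1955.2 - 506.87) / 0.73015
hfg = 1983.6 kJ/kg


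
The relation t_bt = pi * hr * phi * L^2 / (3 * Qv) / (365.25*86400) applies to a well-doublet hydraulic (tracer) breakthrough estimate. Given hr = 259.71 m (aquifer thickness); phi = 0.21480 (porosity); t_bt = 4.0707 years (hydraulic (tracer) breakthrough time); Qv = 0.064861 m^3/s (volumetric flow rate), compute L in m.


L = sqrt(t_bt*365.25*86400*3*Qv / (pi*hr*phi))
L = sqrt(4.0707*365.25*86400*3*0.064861 / (pi*259.71*0.21480))
L = 377.66 m


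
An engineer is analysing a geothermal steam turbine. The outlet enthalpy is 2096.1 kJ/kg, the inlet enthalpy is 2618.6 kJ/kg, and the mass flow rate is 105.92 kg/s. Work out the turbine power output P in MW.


P = mdot * (h_in - h_out) / 1000
P = 105.92 * (2618.6 - 2096.1) / 1000
P = 55.343 MW


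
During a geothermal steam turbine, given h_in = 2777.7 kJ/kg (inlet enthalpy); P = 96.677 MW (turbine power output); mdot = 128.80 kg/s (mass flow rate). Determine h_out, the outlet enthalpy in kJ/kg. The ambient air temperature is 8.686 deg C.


h_out = h_in - P * 1000 / mdot
h_out = 2777.7 - 96.677 * 1000 / 128.80
h_out = 2027.1 kJ/kg


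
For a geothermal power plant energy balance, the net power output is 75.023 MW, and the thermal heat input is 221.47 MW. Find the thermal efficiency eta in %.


eta = W_net / Q_in * 100
eta = 75.023 / 221.47 * 100
eta = 33.875 %


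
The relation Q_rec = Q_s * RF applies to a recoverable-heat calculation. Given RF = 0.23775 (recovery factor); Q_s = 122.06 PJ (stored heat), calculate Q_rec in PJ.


Q_rec = Q_s * RF
Q_rec = 122.06 * 0.23775
Q_rec = 29.020 PJ


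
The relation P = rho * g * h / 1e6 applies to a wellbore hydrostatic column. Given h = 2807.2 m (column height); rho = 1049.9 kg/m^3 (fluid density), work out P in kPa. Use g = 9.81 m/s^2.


P = rho * g * h / 1e6
P = 1049.9 * 9.81 * 2807.2 / 1e6
P = 28.91281 MPa
Convert: 28.91281 MPa * 1000.0 = 28913 kPa
P = 28913 kPa


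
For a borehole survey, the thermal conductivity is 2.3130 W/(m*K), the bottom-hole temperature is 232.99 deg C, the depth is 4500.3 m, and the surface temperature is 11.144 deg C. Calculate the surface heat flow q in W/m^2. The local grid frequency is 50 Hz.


Step 1: grad = (T_d - T_surf)/d * 1000 = (232.99 - 11.144)/4500.3 * 1000 = 49.29582 deg C/km
Step 2: q = k * grad / 1000 = 2.313 * 49.29582 / 1000 = 0.11402 W/m^2
q = 0.11402 W/m^2


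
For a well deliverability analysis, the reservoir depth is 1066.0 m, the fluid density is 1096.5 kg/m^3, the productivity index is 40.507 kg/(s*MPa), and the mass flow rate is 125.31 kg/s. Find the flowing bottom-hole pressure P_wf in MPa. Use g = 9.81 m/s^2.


Step 1: P_i = rho*g*h/1e6 = 1096.5*9.81*1066.0/1e6 = 11.46660 MPa
Step 2: P_wf = P_i - mdot/PI = 11.46660 - 125.31/40.507 = 8.3731 MPa
P_wf = 8.3731 MPa


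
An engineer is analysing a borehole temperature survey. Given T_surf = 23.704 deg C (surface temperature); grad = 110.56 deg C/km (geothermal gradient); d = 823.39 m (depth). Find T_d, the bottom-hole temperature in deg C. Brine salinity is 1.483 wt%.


T_d = T_surf + grad * d / 1000
T_d = 23.704 + 110.56 * 823.39 / 1000
T_d = 114.74 deg C


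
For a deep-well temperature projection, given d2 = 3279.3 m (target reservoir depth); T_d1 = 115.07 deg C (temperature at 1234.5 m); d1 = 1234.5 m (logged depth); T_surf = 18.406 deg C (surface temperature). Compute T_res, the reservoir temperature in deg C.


Step 1: grad = (T_d1 - T_surf)/d1 * 1000 = (115.07 - 18.406)/1234.5 * 1000 = 78.30215 deg C/km
Step 2: T_res = T_surf + grad*d2/1000 = 18.406 + 78.30215*3279.3/1000 = 275.18 deg C
T_res = 275.18 deg C


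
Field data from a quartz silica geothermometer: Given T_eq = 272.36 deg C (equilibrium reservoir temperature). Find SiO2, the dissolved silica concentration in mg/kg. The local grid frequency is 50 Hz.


SiO2 = 10^(5.19 - 1309/(T_eq + 273.15))
SiO2 = 10^(5.19 - 1309/(272.36 + 273.15))
SiO2 = 617.18 mg/kg


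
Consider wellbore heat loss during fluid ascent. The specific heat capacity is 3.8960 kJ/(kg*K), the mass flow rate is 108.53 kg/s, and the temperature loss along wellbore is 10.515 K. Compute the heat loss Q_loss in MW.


Q_loss = mdot * cp * dT
Q_loss = 108.53 * 3.8960 * 10.515
Q_loss = 4446.088 kW
Convert: 4446.088 kW * 0.001 = 4.4461 MW
Q_loss = 4.4461 MW


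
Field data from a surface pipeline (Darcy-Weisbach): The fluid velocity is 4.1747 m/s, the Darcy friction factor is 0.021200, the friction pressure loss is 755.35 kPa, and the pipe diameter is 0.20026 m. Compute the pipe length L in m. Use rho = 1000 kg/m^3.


L = dP*1000*D / (f*rho*vel^2/2)
L = 755.35*1000*0.20026 / (0.021200*1000*4.1747^2/2)
L = 818.82 m


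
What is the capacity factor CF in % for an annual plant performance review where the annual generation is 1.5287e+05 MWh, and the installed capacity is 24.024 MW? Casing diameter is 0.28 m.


CF = E_a / (cap * 8760) * 100
CF = 1.5287e+05 / (24.024 * 8760) * 100
CF = 72.639 %


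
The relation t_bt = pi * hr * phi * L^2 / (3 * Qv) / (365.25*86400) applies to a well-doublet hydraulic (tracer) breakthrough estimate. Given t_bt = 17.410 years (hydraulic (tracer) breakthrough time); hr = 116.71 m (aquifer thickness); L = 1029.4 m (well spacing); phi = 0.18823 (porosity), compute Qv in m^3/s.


Qv = pi*hr*phi*L^2 / (3*t_bt*365.25*86400)
Qv = pi*116.71*0.18823*1029.4^2 / (3*17.410*365.25*86400)
Qv = 0.044370 m^3/s


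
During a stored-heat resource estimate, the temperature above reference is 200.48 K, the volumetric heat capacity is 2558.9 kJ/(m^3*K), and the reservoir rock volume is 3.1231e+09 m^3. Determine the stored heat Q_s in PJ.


Q_s = Vr * rhoc * dT / 1e12
Q_s = 3.1231e+09 * 2558.9 * 200.48 / 1e12
Q_s = 1602.2 PJ


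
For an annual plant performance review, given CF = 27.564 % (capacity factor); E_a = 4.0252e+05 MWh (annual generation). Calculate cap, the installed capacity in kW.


cap = E_a / (CF/100 * 8760)
cap = 4.0252e+05 / (27.564/100 * 8760)
cap = 166.7021 MW
Convert: 166.7021 MW * 1000.0 = 1.6670e+05 kW
cap = 1.6670e+05 kW


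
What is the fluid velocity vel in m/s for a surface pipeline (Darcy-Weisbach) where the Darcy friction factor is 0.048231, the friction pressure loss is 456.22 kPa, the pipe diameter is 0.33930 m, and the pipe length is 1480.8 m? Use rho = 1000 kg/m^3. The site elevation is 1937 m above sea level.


vel = sqrt(dP*1000*2*D / (f*L*rho))
vel = sqrt(456.22*1000*2*0.33930 / (0.048231*1480.8*1000))
vel = 2.0820 m/s


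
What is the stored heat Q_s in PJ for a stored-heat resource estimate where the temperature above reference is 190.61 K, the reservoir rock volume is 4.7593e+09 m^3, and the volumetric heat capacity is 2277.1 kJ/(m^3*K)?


Q_s = Vr * rhoc * dT / 1e12
Q_s = 4.7593e+09 * 2277.1 * 190.61 / 1e12
Q_s = 2065.7 PJ


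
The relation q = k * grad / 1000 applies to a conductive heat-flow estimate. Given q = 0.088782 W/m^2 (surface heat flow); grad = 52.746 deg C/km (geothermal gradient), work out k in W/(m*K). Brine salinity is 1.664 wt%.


k = q * 1000 / grad
k = 0.088782 * 1000 / 52.746
k = 1.6832 W/(m*K)


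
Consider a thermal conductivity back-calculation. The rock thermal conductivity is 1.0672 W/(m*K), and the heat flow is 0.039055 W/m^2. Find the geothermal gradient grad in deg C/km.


grad = q / k * 1000
grad = 0.039055 / 1.0672 * 1000
grad = 36.596 deg C/km


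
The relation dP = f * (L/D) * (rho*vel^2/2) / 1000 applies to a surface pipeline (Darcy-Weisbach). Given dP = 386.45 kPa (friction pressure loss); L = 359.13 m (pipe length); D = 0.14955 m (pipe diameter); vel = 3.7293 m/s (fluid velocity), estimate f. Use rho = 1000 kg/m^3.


f = dP*1000 / ((L/D)*(rho*vel^2/2))
f = 386.45*1000 / ((359.13/0.14955)*(1000*3.7293^2/2))
f = 0.023142


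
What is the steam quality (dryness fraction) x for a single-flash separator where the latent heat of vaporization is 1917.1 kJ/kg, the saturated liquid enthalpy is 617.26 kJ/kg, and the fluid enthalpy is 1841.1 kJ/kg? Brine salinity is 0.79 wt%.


x = (h - hf) / hfg
x = (1841.1 - 617.26) / 1917.1
x = 0.63838


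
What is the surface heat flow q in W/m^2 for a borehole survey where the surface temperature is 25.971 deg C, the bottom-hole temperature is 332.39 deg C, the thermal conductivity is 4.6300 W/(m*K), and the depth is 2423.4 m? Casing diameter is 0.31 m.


Step 1: grad = (T_d - T_surf)/d * 1000 = (332.39 - 25.971)/2423.4 * 1000 = 126.4418 deg C/km
Step 2: q = k * grad / 1000 = 4.63 * 126.4418 / 1000 = 0.58543 W/m^2
q = 0.58543 W/m^2


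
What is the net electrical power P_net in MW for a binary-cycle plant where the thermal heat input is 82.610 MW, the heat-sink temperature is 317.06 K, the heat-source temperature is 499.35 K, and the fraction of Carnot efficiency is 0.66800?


Step 1: eta = (1 - Tc/Th)*f = (1 - 317.06/499.35)*0.668 = 0.2438565
Step 2: P_net = eta * Q_in = 0.2438565 * 82.61 = 20.145 MW
P_net = 20.145 MW


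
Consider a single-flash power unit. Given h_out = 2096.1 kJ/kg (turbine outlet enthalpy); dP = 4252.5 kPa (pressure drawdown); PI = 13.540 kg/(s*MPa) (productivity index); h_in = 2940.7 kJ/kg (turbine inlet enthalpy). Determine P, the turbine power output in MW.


Step 1: mdot = PI * dP / 1000 = 13.54 * 4252.5 / 1000 = 57.57885 kg/s
Step 2: P = mdot*(h_in - h_out)/1000 = 57.57885*(2940.7 - 2096.1)/1000 = 48.631 MW
P = 48.631 MW


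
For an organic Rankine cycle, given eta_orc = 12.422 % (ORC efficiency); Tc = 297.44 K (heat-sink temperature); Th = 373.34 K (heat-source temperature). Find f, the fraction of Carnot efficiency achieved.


f = (eta_orc/100) / (1 - Tc/Th)
f = (12.422/100) / (1 - 297.44/373.34)
f = 0.61102


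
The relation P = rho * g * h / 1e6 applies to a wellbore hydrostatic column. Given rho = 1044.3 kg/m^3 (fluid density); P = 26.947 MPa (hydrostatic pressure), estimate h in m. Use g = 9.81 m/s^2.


h = P * 1e6 / (g * rho)
h = 26.947 * 1e6 / (9.81 * 1044.3)
h = 2630.4 m


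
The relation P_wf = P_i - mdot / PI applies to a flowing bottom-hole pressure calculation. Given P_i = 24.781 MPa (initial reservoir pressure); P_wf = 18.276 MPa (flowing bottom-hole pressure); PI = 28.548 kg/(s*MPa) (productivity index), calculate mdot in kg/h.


mdot = (P_i - P_wf) * PI
mdot = (24.781 - 18.276) * 28.548
mdot = 185.7047 kg/s
Convert: 185.7047 kg/s * 3600.0 = 6.6854e+05 kg/h
mdot = 6.6854e+05 kg/h


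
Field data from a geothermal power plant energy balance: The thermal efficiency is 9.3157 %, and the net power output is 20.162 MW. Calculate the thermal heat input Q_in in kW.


Q_in = W_net / (eta / 100)
Q_in = 20.162 / (9.3157 / 100)
Q_in = 216.4303 MW
Convert: 216.4303 MW * 1000.0 = 2.1643e+05 kW
Q_in = 2.1643e+05 kW


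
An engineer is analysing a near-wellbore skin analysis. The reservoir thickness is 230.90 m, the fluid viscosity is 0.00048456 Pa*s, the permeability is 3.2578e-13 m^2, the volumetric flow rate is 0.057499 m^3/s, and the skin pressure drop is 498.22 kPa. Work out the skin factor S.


S = dP_s * 1000 * 2*pi*k*hr / (q*mu)
S = 498.22 * 1000 * 2*pi*3.2578e-13*230.90 / (0.057499*0.00048456)
S = 8.4517


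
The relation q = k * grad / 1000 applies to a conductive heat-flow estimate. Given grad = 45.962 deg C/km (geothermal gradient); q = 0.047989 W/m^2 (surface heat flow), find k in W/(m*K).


k = q * 1000 / grad
k = 0.047989 * 1000 / 45.962
k = 1.0441 W/(m*K)


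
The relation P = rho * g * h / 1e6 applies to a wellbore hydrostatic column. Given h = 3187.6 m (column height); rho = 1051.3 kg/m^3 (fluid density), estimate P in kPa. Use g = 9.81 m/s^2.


P = rho * g * h / 1e6
P = 1051.3 * 9.81 * 3187.6 / 1e6
P = 32.87453 MPa
Convert: 32.87453 MPa * 1000.0 = 32875 kPa
P = 32875 kPa


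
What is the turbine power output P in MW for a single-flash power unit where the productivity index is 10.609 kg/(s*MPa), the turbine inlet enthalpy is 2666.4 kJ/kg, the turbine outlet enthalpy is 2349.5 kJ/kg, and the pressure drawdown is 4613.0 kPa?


Step 1: mdot = PI * dP / 1000 = 10.609 * 4613.0 / 1000 = 48.93932 kg/s
Step 2: P = mdot*(h_in - h_out)/1000 = 48.93932*(2666.4 - 2349.5)/1000 = 15.509 MW
P = 15.509 MW


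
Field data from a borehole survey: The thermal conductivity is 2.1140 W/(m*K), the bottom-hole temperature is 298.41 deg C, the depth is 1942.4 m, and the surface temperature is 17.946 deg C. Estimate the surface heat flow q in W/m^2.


Step 1: grad = (T_d - T_surf)/d * 1000 = (298.41 - 17.946)/1942.4 * 1000 = 144.3904 deg C/km
Step 2: q = k * grad / 1000 = 2.114 * 144.3904 / 1000 = 0.30524 W/m^2
q = 0.30524 W/m^2


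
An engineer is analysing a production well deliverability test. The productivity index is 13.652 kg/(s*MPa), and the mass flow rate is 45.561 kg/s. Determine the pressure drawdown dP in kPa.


dP = mdot * 1000 / PI
dP = 45.561 * 1000 / 13.652
dP = 3337.3 kPa


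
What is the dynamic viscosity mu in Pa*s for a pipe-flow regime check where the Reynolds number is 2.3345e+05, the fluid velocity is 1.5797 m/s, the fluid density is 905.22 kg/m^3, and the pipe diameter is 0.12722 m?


mu = rho * vel * D / Re
mu = 905.22 * 1.5797 * 0.12722 / 2.3345e+05
mu = 0.00077927 Pa*s


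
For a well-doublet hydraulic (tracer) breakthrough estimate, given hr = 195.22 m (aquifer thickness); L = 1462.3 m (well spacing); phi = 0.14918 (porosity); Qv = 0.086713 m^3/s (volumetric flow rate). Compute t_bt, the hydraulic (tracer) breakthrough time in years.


t_bt = pi * hr * phi * L^2 / (3 * Qv) / (365.25*86400)
t_bt = pi * 195.22 * 0.14918 * 1462.3^2 / (3 * 0.086713) / (365.25*86400)
t_bt = 23.831 years


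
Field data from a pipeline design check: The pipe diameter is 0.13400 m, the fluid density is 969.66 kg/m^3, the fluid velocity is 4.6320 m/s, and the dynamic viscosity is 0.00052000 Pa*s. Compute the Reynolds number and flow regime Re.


Step 1: Re = rho*vel*D/mu = 969.66*4.632*0.134/0.00052 = 1.1574e+06
Step 2: Re = 1.1574e+06 > 4000, so flow is turbulent.
Re = 1.1574e+06 (turbulent)


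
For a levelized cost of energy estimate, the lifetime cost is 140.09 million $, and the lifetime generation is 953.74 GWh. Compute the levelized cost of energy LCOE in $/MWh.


LCOE = C_tot / E_tot * 100
LCOE = 140.09 / 953.74 * 100
LCOE = 14.68849 cents/kWh
Convert: 14.68849 cents/kWh * 10.0 = 146.88 $/MWh
LCOE = 146.88 $/MWh
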